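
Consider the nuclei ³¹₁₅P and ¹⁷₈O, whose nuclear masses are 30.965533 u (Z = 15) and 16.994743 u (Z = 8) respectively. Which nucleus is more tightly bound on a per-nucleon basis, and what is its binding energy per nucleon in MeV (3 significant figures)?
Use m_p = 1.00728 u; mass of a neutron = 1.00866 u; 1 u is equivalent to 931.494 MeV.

³¹₁₅P; 8.48 MeV/nucleon

³¹₁₅P: Σm = 15(1.00728) + 16(1.00866) = 31.24776 u; Δm = 0.282227 u; E_B = 262.89 MeV; E_B/A = 8.480 MeV
¹⁷₈O: Σm = 8(1.00728) + 9(1.00866) = 17.13618 u; Δm = 0.141437 u; E_B = 131.75 MeV; E_B/A = 7.750 MeV
³¹₁₅P has the higher binding energy per nucleon, so it is the more tightly bound nucleus.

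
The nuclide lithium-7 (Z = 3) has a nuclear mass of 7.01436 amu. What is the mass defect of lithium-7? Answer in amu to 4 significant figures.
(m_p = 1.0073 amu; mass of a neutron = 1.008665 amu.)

Total constituent mass: 3 × 1.0073 + 4 × 1.008665 = 7.056560 amu
The mass defect is 7.056560 − 7.01436 = 0.042200 amu.

0.04220 amu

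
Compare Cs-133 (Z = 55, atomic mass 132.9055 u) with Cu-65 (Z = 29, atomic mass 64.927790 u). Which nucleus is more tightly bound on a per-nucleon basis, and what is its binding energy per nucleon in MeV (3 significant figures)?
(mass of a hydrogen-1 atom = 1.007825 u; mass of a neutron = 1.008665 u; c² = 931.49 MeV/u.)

Cs-133: Σm = 55(1.007825) + 78(1.008665) = 134.106245 u; Δm = 1.200745 u; E_B = 1118.5 MeV; E_B/A = 8.410 MeV
Cu-65: Σm = 29(1.007825) + 36(1.008665) = 65.538865 u; Δm = 0.611075 u; E_B = 569.21 MeV; E_B/A = 8.757 MeV
Cu-65 has the higher binding energy per nucleon, so it is the more tightly bound nucleus.

Cu-65; 8.76 MeV/nucleon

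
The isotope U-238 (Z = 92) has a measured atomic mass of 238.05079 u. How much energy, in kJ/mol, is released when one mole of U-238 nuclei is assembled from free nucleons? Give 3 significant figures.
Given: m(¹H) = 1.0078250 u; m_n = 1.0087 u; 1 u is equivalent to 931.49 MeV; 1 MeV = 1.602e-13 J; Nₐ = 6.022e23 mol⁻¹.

1.74e+11 kJ/mol

With 92 protons and 146 neutrons (A = 238):
Mass of separated nucleons = 92(1.0078250) + 146(1.0087) = 92.7199000 + 147.2702 = 239.9901000 u
The mass defect is 239.9901000 − 238.05079 = 1.9393100 u.
Converting to energy: 1.9393100 u × 931.49 MeV/u = 1806.45 MeV
Per nucleus in joules: 1806.45 MeV × 1.602e-13 J/MeV = 2.8939e-10 J
Per mole: 2.8939e-10 J × 6.022e23 mol⁻¹ = 1.7427e+14 J/mol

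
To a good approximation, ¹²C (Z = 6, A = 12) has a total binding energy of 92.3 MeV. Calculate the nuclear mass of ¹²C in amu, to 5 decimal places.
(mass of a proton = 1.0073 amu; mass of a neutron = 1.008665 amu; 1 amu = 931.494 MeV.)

11.99670 amu

Mass defect = 92.3 MeV / (931.494 MeV/amu) = 0.0990881 amu
Constituent mass = 6(1.0073) + 6(1.008665) = 12.095790 amu
Nuclear mass = 12.095790 − 0.0990881 = 11.9967019 amu ≈ 11.99670 amu (to 5 decimal places)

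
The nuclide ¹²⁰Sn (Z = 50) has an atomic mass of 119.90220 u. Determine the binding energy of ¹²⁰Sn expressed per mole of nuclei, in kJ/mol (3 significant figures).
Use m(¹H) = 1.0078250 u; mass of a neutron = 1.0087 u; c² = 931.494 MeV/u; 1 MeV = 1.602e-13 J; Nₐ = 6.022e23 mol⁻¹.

9.87e+10 kJ/mol

Total constituent mass: 50 × 1.0078250 + 70 × 1.0087 = 121.0002500 u
Δm = 121.0002500 − 119.90220 = 1.0980500 u
Converting to energy: 1.0980500 u × 931.494 MeV/u = 1022.83 MeV
Per nucleus in joules: 1022.83 MeV × 1.602e-13 J/MeV = 1.6386e-10 J
Per mole: 1.6386e-10 J × 6.022e23 mol⁻¹ = 9.8676e+13 J/mol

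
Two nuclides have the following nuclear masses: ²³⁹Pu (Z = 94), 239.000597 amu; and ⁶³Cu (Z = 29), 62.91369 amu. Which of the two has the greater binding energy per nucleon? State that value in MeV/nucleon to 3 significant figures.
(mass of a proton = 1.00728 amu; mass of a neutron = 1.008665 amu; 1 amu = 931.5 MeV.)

²³⁹Pu: Σm = 94(1.00728) + 145(1.008665) = 240.940745 amu; Δm = 1.940148 amu; E_B = 1807.2 MeV; E_B/A = 7.562 MeV
⁶³Cu: Σm = 29(1.00728) + 34(1.008665) = 63.505730 amu; Δm = 0.592040 amu; E_B = 551.49 MeV; E_B/A = 8.754 MeV
⁶³Cu has the higher binding energy per nucleon, so it is the more tightly bound nucleus.

⁶³Cu; 8.75 MeV/nucleon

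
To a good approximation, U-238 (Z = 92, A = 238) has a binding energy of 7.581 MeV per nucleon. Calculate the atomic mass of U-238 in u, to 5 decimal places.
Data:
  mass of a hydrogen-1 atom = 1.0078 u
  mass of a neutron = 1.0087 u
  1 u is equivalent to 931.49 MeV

Total binding energy = 238 × 7.581 = 1804.278 MeV
Mass defect = 1804.278 MeV / (931.49 MeV/u) = 1.9369805 u
Constituent mass = 92(1.0078) + 146(1.0087) = 239.9878 u
Atomic mass = 239.9878 − 1.9369805 = 238.0508195 u ≈ 238.05082 u (to 5 decimal places)

238.05082 u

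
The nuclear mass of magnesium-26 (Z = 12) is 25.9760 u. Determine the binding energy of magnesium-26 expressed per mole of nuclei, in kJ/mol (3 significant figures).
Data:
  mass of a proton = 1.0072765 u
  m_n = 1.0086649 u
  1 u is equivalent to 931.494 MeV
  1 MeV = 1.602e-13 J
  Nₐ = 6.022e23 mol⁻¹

Σm = 12·m_p + 14·m_n = 12.0873180 + 14.1213086 = 26.2086266 u
Δm = 26.2086266 − 25.9760 = 0.2326266 u
Binding energy = Δm·c² = 0.2326266 × 931.494 MeV/u = 216.690 MeV
Per nucleus in joules: 216.690 MeV × 1.602e-13 J/MeV = 3.4714e-11 J
Per mole: 3.4714e-11 J × 6.022e23 mol⁻¹ = 2.0905e+13 J/mol

2.09e+10 kJ/mol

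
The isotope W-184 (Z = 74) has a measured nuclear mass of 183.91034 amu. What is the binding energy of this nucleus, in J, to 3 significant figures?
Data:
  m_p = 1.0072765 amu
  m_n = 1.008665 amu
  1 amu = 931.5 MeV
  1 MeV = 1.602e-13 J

Z = 74, so N = A − Z = 184 − 74 = 110.
Σm = 74·m_p + 110·m_n = 74.5384610 + 110.953150 = 185.4916110 amu
Mass defect Δm = 185.4916110 − 183.91034 = 1.5812710 amu
Converting to energy: 1.5812710 amu × 931.5 MeV/amu = 1472.95 MeV
In joules: 1472.95 MeV × 1.602e-13 J/MeV = 2.3597e-10 J

2.36e-10 J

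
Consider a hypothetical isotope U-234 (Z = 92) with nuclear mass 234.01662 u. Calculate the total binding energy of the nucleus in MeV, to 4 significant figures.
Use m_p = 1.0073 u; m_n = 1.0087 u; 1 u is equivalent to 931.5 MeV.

1761 MeV

The nucleus contains 92 protons and 234 − 92 = 142 neutrons.
Total constituent mass: 92 × 1.0073 + 142 × 1.0087 = 235.9070 u
Mass defect Δm = 235.9070 − 234.01662 = 1.89038 u
Binding energy = Δm·c² = 1.89038 × 931.5 MeV/u = 1760.89 MeV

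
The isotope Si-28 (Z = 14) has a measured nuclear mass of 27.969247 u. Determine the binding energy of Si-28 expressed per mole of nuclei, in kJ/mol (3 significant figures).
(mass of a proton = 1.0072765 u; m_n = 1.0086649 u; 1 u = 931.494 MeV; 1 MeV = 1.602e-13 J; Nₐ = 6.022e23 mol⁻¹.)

2.28e+10 kJ/mol

With 14 protons and 14 neutrons (A = 28):
Σm = 14·m_p + 14·m_n = 14.1018710 + 14.1213086 = 28.2231796 u
The mass defect is 28.2231796 − 27.969247 = 0.2539326 u.
E_B = 0.2539326 × 931.494 = 236.537 MeV
Per nucleus in joules: 236.537 MeV × 1.602e-13 J/MeV = 3.7893e-11 J
Per mole: 3.7893e-11 J × 6.022e23 mol⁻¹ = 2.2819e+13 J/mol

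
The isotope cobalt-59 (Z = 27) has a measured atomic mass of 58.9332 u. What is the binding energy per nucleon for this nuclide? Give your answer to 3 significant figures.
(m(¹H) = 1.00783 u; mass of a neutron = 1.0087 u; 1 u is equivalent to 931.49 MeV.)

8.79 MeV/nucleon

Σm = 27·m(¹H) + 32·m_n = 27.21141 + 32.2784 = 59.48981 u
The mass defect is 59.48981 − 58.9332 = 0.55661 u.
Binding energy = Δm·c² = 0.55661 × 931.49 MeV/u = 518.477 MeV
BE/A = 518.477 MeV / 59 = 8.788 MeV/nucleon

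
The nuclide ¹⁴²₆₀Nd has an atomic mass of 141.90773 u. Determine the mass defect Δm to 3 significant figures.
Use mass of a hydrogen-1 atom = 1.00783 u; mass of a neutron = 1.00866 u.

1.27 u

Mass of separated nucleons = 60(1.00783) + 82(1.00866) = 60.46980 + 82.71012 = 143.17992 u
Δm = 143.17992 − 141.90773 = 1.27219 u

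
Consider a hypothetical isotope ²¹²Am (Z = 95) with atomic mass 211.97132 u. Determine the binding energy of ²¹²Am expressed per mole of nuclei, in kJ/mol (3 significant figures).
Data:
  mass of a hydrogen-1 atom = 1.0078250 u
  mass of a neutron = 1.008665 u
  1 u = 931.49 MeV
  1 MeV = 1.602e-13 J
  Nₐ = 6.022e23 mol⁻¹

The nucleus contains 95 protons and 212 − 95 = 117 neutrons.
Total constituent mass: 95 × 1.0078250 + 117 × 1.008665 = 213.7571800 u
Δm = 213.7571800 − 211.97132 = 1.7858600 u
Binding energy = Δm·c² = 1.7858600 × 931.49 MeV/u = 1663.51 MeV
Per nucleus in joules: 1663.51 MeV × 1.602e-13 J/MeV = 2.6649e-10 J
Per mole: 2.6649e-10 J × 6.022e23 mol⁻¹ = 1.6048e+14 J/mol

1.60e+11 kJ/mol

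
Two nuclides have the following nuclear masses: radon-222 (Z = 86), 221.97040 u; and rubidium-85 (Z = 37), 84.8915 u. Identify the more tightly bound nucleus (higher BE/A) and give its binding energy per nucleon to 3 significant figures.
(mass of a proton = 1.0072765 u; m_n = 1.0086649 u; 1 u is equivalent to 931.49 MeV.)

rubidium-85; 8.70 MeV/nucleon

radon-222: Σm = 86(1.0072765) + 136(1.0086649) = 223.8042054 u; Δm = 1.8338054 u; E_B = 1708.17 MeV; E_B/A = 7.694 MeV
rubidium-85: Σm = 37(1.0072765) + 48(1.0086649) = 85.6851457 u; Δm = 0.7936457 u; E_B = 739.27 MeV; E_B/A = 8.697 MeV
rubidium-85 has the higher binding energy per nucleon, so it is the more tightly bound nucleus.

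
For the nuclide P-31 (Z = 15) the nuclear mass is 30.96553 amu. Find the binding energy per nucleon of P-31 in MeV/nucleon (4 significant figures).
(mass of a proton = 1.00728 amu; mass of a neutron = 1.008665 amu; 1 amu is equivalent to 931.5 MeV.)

Total constituent mass: 15 × 1.00728 + 16 × 1.008665 = 31.247840 amu
Δm = 31.247840 − 30.96553 = 0.282310 amu
Converting to energy: 0.282310 amu × 931.5 MeV/amu = 262.972 MeV
Per nucleon: 262.972 / 31 = 8.483 MeV

8.483 MeV/nucleon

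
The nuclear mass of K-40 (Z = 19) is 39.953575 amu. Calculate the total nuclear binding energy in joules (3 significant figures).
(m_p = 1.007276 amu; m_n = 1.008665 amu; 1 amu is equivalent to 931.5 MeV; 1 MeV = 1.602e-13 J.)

5.47e-11 J

The nucleus contains 19 protons and 40 − 19 = 21 neutrons.
Total constituent mass: 19 × 1.007276 + 21 × 1.008665 = 40.320209 amu
The mass defect is 40.320209 − 39.953575 = 0.366634 amu.
E_B = 0.366634 × 931.5 = 341.520 MeV
In joules: 341.520 MeV × 1.602e-13 J/MeV = 5.4712e-11 J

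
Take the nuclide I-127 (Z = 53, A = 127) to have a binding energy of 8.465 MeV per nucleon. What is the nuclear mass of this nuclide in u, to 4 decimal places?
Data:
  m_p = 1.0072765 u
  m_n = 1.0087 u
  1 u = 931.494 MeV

126.8753 u

Total binding energy = 127 × 8.465 = 1075.055 MeV
Mass defect = 1075.055 MeV / (931.494 MeV/u) = 1.154119 u
Constituent mass = 53(1.0072765) + 74(1.0087) = 128.0294545 u
Nuclear mass = 128.0294545 − 1.154119 = 126.8753355 u ≈ 126.8753 u (to 4 decimal places)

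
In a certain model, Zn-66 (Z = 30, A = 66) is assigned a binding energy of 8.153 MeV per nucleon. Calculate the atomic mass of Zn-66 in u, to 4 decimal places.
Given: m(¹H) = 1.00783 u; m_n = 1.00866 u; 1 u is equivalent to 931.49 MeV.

Total binding energy = 66 × 8.153 = 538.098 MeV
Mass defect = 538.098 MeV / (931.49 MeV/u) = 0.577674 u
Constituent mass = 30(1.00783) + 36(1.00866) = 66.54666 u
Atomic mass = 66.54666 − 0.577674 = 65.968986 u ≈ 65.9690 u (to 4 decimal places)

65.9690 u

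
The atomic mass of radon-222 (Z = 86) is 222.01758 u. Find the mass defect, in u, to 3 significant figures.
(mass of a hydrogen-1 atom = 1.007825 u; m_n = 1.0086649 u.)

Mass of separated nucleons = 86(1.007825) + 136(1.0086649) = 86.672950 + 137.1784264 = 223.8513764 u
Δm = 223.8513764 − 222.01758 = 1.8337964 u

1.83 u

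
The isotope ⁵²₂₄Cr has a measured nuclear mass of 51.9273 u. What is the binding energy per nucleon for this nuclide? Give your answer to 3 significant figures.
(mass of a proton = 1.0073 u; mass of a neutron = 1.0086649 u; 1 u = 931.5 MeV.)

Z = 24, so N = A − Z = 52 − 24 = 28.
Mass of separated nucleons = 24(1.0073) + 28(1.0086649) = 24.1752 + 28.2426172 = 52.4178172 u
The mass defect is 52.4178172 − 51.9273 = 0.4905172 u.
E_B = 0.4905172 × 931.5 = 456.917 MeV
BE/A = 456.917 MeV / 52 = 8.787 MeV/nucleon

8.79 MeV/nucleon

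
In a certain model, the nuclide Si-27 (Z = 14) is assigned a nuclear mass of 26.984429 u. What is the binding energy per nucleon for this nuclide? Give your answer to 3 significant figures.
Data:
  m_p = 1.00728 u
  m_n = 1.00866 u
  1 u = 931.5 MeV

7.94 MeV/nucleon

With 14 protons and 13 neutrons (A = 27):
Total constituent mass: 14 × 1.00728 + 13 × 1.00866 = 27.21450 u
Mass defect Δm = 27.21450 − 26.984429 = 0.230071 u
Binding energy = Δm·c² = 0.230071 × 931.5 MeV/u = 214.311 MeV
Per nucleon: 214.311 / 27 = 7.937 MeV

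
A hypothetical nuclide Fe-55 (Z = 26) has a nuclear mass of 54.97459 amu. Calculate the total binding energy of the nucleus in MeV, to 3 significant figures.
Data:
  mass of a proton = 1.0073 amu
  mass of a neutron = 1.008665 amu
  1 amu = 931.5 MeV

435 MeV

Total constituent mass: 26 × 1.0073 + 29 × 1.008665 = 55.441085 amu
The mass defect is 55.441085 − 54.97459 = 0.466495 amu.
Binding energy = Δm·c² = 0.466495 × 931.5 MeV/amu = 434.540 MeV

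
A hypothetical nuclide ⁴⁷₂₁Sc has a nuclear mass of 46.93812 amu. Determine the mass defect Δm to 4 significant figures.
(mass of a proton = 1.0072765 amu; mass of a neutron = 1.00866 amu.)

0.4398 amu

Z = 21, so N = A − Z = 47 − 21 = 26.
Total constituent mass: 21 × 1.0072765 + 26 × 1.00866 = 47.3779665 amu
The mass defect is 47.3779665 − 46.93812 = 0.4398465 amu.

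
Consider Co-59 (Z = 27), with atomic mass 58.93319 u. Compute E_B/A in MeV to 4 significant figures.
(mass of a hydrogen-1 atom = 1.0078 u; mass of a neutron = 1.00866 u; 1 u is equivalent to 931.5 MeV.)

The nucleus contains 27 protons and 59 − 27 = 32 neutrons.
Mass of separated nucleons = 27(1.0078) + 32(1.00866) = 27.2106 + 32.27712 = 59.48772 u
Δm = 59.48772 − 58.93319 = 0.55453 u
Binding energy = Δm·c² = 0.55453 × 931.5 MeV/u = 516.545 MeV
Per nucleon: 516.545 / 59 = 8.755 MeV

8.755 MeV/nucleon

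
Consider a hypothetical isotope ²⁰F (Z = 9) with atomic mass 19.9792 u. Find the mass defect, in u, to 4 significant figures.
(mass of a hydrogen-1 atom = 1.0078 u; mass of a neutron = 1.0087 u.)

Z = 9, so N = A − Z = 20 − 9 = 11.
Total constituent mass: 9 × 1.0078 + 11 × 1.0087 = 20.1659 u
Mass defect Δm = 20.1659 − 19.9792 = 0.1867 u

0.1867 u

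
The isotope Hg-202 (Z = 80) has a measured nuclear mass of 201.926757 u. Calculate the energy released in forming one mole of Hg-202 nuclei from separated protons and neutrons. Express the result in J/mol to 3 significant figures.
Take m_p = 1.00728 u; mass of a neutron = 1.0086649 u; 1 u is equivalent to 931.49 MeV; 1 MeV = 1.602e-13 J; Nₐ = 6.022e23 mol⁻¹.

1.54e+14 J/mol

Mass of separated nucleons = 80(1.00728) + 122(1.0086649) = 80.58240 + 123.0571178 = 203.6395178 u
Δm = 203.6395178 − 201.926757 = 1.7127608 u
Binding energy = Δm·c² = 1.7127608 × 931.49 MeV/u = 1595.42 MeV
Per nucleus in joules: 1595.42 MeV × 1.602e-13 J/MeV = 2.5559e-10 J
Per mole: 2.5559e-10 J × 6.022e23 mol⁻¹ = 1.5392e+14 J/mol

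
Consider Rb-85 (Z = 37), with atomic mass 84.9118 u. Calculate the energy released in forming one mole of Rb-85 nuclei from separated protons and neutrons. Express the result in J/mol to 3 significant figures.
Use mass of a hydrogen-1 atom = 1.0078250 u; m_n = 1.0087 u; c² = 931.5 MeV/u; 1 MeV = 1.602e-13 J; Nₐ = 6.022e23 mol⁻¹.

Z = 37, so N = A − Z = 85 − 37 = 48.
Σm = 37·m(¹H) + 48·m_n = 37.2895250 + 48.4176 = 85.7071250 u
The mass defect is 85.7071250 − 84.9118 = 0.7953250 u.
Converting to energy: 0.7953250 u × 931.5 MeV/u = 740.845 MeV
Per nucleus in joules: 740.845 MeV × 1.602e-13 J/MeV = 1.1868e-10 J
Per mole: 1.1868e-10 J × 6.022e23 mol⁻¹ = 7.1469e+13 J/mol

7.15e+13 J/mol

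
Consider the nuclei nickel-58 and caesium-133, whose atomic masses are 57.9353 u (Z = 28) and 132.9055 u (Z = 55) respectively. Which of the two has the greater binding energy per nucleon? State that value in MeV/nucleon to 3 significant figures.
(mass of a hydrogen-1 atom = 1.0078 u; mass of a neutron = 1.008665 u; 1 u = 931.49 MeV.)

nickel-58: Σm = 28(1.0078) + 30(1.008665) = 58.478350 u; Δm = 0.543050 u; E_B = 505.846 MeV; E_B/A = 8.721 MeV
caesium-133: Σm = 55(1.0078) + 78(1.008665) = 134.104870 u; Δm = 1.199370 u; E_B = 1117.2 MeV; E_B/A = 8.400 MeV
nickel-58 has the higher binding energy per nucleon, so it is the more tightly bound nucleus.

nickel-58; 8.72 MeV/nucleon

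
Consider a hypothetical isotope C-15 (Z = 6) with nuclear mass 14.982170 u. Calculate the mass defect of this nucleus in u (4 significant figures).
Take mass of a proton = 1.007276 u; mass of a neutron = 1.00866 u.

0.1394 u

Total constituent mass: 6 × 1.007276 + 9 × 1.00866 = 15.121596 u
The mass defect is 15.121596 − 14.982170 = 0.139426 u.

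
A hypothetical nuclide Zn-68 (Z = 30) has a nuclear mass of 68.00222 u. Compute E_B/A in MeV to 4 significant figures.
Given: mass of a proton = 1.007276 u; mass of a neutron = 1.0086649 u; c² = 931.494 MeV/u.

7.470 MeV/nucleon

With 30 protons and 38 neutrons (A = 68):
Total constituent mass: 30 × 1.007276 + 38 × 1.0086649 = 68.5475462 u
Mass defect Δm = 68.5475462 − 68.00222 = 0.5453262 u
Converting to energy: 0.5453262 u × 931.494 MeV/u = 507.968 MeV
BE/A = 507.968 MeV / 68 = 7.470 MeV/nucleon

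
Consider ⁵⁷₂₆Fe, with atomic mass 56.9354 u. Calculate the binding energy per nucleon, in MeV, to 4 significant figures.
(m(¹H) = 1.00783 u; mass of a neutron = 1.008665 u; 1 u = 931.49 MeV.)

Z = 26, so N = A − Z = 57 − 26 = 31.
Σm = 26·m(¹H) + 31·m_n = 26.20358 + 31.268615 = 57.472195 u
Mass defect Δm = 57.472195 − 56.9354 = 0.536795 u
Converting to energy: 0.536795 u × 931.49 MeV/u = 500.019 MeV
Per nucleon: 500.019 / 57 = 8.772 MeV

8.772 MeV/nucleon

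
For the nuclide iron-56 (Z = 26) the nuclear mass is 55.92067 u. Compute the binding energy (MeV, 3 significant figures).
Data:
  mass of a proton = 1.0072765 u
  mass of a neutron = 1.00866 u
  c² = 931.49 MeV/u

The nucleus contains 26 protons and 56 − 26 = 30 neutrons.
Total constituent mass: 26 × 1.0072765 + 30 × 1.00866 = 56.4489890 u
Mass defect Δm = 56.4489890 − 55.92067 = 0.5283190 u
Converting to energy: 0.5283190 u × 931.49 MeV/u = 492.124 MeV

492 MeV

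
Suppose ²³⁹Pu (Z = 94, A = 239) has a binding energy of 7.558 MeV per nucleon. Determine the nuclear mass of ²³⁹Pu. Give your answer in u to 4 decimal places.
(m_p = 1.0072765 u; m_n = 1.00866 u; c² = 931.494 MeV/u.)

Total binding energy = 239 × 7.558 = 1806.362 MeV
Mass defect = 1806.362 MeV / (931.494 MeV/u) = 1.939209 u
Constituent mass = 94(1.0072765) + 145(1.00866) = 240.9396910 u
Nuclear mass = 240.9396910 − 1.939209 = 239.0004820 u ≈ 239.0005 u (to 4 decimal places)

239.0005 u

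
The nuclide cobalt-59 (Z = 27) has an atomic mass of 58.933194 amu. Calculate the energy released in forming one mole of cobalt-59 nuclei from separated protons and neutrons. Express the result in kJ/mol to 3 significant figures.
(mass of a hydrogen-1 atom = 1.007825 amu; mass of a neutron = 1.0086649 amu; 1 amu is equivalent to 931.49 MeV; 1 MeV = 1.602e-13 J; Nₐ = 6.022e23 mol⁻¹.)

4.99e+10 kJ/mol

The nucleus contains 27 protons and 59 − 27 = 32 neutrons.
Total constituent mass: 27 × 1.007825 + 32 × 1.0086649 = 59.4885518 amu
The mass defect is 59.4885518 − 58.933194 = 0.5553578 amu.
Binding energy = Δm·c² = 0.5553578 × 931.49 MeV/amu = 517.310 MeV
Per nucleus in joules: 517.310 MeV × 1.602e-13 J/MeV = 8.2873e-11 J
Per mole: 8.2873e-11 J × 6.022e23 mol⁻¹ = 4.9906e+13 J/mol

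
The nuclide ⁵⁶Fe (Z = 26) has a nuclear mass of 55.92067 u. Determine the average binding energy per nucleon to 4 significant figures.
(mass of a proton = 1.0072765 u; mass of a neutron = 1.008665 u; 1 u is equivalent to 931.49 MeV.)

8.790 MeV/nucleon

Σm = 26·m_p + 30·m_n = 26.1891890 + 30.259950 = 56.4491390 u
Δm = 56.4491390 − 55.92067 = 0.5284690 u
Converting to energy: 0.5284690 u × 931.49 MeV/u = 492.264 MeV
Dividing by A = 56 gives 8.790 MeV per nucleon.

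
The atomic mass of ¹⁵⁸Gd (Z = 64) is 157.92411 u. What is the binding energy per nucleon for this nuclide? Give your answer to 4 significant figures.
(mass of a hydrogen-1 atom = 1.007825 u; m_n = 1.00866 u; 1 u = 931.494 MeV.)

Z = 64, so N = A − Z = 158 − 64 = 94.
Mass of separated nucleons = 64(1.007825) + 94(1.00866) = 64.500800 + 94.81404 = 159.314840 u
Δm = 159.314840 − 157.92411 = 1.390730 u
Binding energy = Δm·c² = 1.390730 × 931.494 MeV/u = 1295.46 MeV
BE/A = 1295.46 MeV / 158 = 8.199 MeV/nucleon

8.199 MeV/nucleon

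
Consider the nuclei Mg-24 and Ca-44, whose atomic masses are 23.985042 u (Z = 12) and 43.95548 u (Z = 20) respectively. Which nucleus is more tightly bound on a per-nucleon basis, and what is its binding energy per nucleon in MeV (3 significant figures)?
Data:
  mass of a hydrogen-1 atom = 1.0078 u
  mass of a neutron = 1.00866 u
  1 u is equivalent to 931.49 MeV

Mg-24: Σm = 12(1.0078) + 12(1.00866) = 24.19752 u; Δm = 0.212478 u; E_B = 197.92 MeV; E_B/A = 8.247 MeV
Ca-44: Σm = 20(1.0078) + 24(1.00866) = 44.36384 u; Δm = 0.40836 u; E_B = 380.38 MeV; E_B/A = 8.645 MeV
Ca-44 has the higher binding energy per nucleon, so it is the more tightly bound nucleus.

Ca-44; 8.65 MeV/nucleon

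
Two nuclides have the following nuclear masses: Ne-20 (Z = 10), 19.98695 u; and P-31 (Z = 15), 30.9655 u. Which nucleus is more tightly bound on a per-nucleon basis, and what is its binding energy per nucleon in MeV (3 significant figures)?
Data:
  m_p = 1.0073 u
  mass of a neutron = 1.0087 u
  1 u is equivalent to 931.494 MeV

P-31; 8.51 MeV/nucleon

Ne-20: Σm = 10(1.0073) + 10(1.0087) = 20.1600 u; Δm = 0.17305 u; E_B = 161.20 MeV; E_B/A = 8.060 MeV
P-31: Σm = 15(1.0073) + 16(1.0087) = 31.2487 u; Δm = 0.2832 u; E_B = 263.80 MeV; E_B/A = 8.510 MeV
P-31 has the higher binding energy per nucleon, so it is the more tightly bound nucleus.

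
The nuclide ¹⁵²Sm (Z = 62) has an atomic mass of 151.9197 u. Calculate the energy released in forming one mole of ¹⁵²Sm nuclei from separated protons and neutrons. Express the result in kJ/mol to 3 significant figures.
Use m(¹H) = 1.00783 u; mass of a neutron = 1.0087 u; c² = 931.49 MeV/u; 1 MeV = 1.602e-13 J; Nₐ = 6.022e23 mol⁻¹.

Total constituent mass: 62 × 1.00783 + 90 × 1.0087 = 153.26846 u
The mass defect is 153.26846 − 151.9197 = 1.34876 u.
Binding energy = Δm·c² = 1.34876 × 931.49 MeV/u = 1256.36 MeV
Per nucleus in joules: 1256.36 MeV × 1.602e-13 J/MeV = 2.0127e-10 J
Per mole: 2.0127e-10 J × 6.022e23 mol⁻¹ = 1.2120e+14 J/mol

1.21e+11 kJ/mol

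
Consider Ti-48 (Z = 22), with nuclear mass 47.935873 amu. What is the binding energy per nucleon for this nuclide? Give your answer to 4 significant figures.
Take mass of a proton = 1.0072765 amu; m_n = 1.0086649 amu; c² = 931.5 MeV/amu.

With 22 protons and 26 neutrons (A = 48):
Σm = 22·m_p + 26·m_n = 22.1600830 + 26.2252874 = 48.3853704 amu
The mass defect is 48.3853704 − 47.935873 = 0.4494974 amu.
E_B = 0.4494974 × 931.5 = 418.707 MeV
Per nucleon: 418.707 / 48 = 8.723 MeV

8.723 MeV/nucleon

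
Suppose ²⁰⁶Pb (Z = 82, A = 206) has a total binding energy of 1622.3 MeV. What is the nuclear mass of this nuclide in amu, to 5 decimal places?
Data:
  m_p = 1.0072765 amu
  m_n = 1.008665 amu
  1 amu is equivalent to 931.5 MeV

205.92953 amu

Mass defect = 1622.3 MeV / (931.5 MeV/amu) = 1.7415996 amu
Constituent mass = 82(1.0072765) + 124(1.008665) = 207.6711330 amu
Nuclear mass = 207.6711330 − 1.7415996 = 205.9295334 amu ≈ 205.92953 amu (to 5 decimal places)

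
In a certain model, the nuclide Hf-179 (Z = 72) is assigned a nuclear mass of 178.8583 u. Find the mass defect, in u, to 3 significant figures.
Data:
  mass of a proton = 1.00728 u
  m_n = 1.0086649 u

Z = 72, so N = A − Z = 179 − 72 = 107.
Σm = 72·m_p + 107·m_n = 72.52416 + 107.9271443 = 180.4513043 u
Δm = 180.4513043 − 178.8583 = 1.5930043 u

1.59 u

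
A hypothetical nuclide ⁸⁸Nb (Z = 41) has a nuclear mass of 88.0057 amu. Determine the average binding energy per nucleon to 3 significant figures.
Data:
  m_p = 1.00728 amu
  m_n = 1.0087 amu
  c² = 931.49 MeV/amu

7.43 MeV/nucleon

Mass of separated nucleons = 41(1.00728) + 47(1.0087) = 41.29848 + 47.4089 = 88.70738 amu
Δm = 88.70738 − 88.0057 = 0.70168 amu
Converting to energy: 0.70168 amu × 931.49 MeV/amu = 653.608 MeV
Dividing by A = 88 gives 7.427 MeV per nucleon.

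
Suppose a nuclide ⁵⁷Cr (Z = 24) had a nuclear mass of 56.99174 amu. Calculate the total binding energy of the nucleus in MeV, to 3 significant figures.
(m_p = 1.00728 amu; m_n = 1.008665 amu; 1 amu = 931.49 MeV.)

437 MeV

The nucleus contains 24 protons and 57 − 24 = 33 neutrons.
Mass of separated nucleons = 24(1.00728) + 33(1.008665) = 24.17472 + 33.285945 = 57.460665 amu
Mass defect Δm = 57.460665 − 56.99174 = 0.468925 amu
E_B = 0.468925 × 931.49 = 436.799 MeV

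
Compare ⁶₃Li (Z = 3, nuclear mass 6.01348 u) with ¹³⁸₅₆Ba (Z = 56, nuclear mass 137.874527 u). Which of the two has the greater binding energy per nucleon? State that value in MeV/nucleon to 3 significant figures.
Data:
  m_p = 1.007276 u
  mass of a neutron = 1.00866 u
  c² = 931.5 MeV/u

¹³⁸₅₆Ba; 8.39 MeV/nucleon

⁶₃Li: Σm = 3(1.007276) + 3(1.00866) = 6.047808 u; Δm = 0.034328 u; E_B = 31.9765 MeV; E_B/A = 5.329 MeV
¹³⁸₅₆Ba: Σm = 56(1.007276) + 82(1.00866) = 139.117576 u; Δm = 1.243049 u; E_B = 1157.9 MeV; E_B/A = 8.391 MeV
¹³⁸₅₆Ba has the higher binding energy per nucleon, so it is the more tightly bound nucleus.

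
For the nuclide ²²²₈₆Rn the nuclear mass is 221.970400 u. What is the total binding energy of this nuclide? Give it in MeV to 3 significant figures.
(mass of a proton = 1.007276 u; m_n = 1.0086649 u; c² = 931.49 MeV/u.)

Total constituent mass: 86 × 1.007276 + 136 × 1.0086649 = 223.8041624 u
Mass defect Δm = 223.8041624 − 221.970400 = 1.8337624 u
Binding energy = Δm·c² = 1.8337624 × 931.49 MeV/u = 1708.13 MeV

1710 MeV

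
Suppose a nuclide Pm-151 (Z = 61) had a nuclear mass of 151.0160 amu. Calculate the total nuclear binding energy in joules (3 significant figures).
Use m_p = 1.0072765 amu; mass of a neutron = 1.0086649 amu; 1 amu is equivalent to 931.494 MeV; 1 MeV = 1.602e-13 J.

The nucleus contains 61 protons and 151 − 61 = 90 neutrons.
Mass of separated nucleons = 61(1.0072765) + 90(1.0086649) = 61.4438665 + 90.7798410 = 152.2237075 amu
Δm = 152.2237075 − 151.0160 = 1.2077075 amu
Binding energy = Δm·c² = 1.2077075 × 931.494 MeV/amu = 1124.97 MeV
In joules: 1124.97 MeV × 1.602e-13 J/MeV = 1.8022e-10 J

1.80e-10 J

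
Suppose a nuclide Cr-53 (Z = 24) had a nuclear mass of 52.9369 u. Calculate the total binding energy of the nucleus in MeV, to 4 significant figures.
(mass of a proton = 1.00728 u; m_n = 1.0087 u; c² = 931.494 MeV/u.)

456.5 MeV

Mass of separated nucleons = 24(1.00728) + 29(1.0087) = 24.17472 + 29.2523 = 53.42702 u
The mass defect is 53.42702 − 52.9369 = 0.49012 u.
E_B = 0.49012 × 931.494 = 456.544 MeV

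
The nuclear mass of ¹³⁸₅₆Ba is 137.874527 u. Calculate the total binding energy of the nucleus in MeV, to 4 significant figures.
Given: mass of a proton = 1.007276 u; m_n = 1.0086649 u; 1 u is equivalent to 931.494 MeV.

Mass of separated nucleons = 56(1.007276) + 82(1.0086649) = 56.407456 + 82.7105218 = 139.1179778 u
Δm = 139.1179778 − 137.874527 = 1.2434508 u
Binding energy = Δm·c² = 1.2434508 × 931.494 MeV/u = 1158.27 MeV

1158 MeV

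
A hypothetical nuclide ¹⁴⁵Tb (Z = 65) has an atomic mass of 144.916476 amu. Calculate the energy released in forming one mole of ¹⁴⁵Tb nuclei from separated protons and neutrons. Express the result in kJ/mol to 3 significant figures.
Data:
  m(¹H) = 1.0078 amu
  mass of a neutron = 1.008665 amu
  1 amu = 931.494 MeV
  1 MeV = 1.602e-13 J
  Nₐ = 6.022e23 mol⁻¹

1.15e+11 kJ/mol

Mass of separated nucleons = 65(1.0078) + 80(1.008665) = 65.5070 + 80.693200 = 146.200200 amu
Mass defect Δm = 146.200200 − 144.916476 = 1.283724 amu
Binding energy = Δm·c² = 1.283724 × 931.494 MeV/amu = 1195.78 MeV
Per nucleus in joules: 1195.78 MeV × 1.602e-13 J/MeV = 1.9156e-10 J
Per mole: 1.9156e-10 J × 6.022e23 mol⁻¹ = 1.1536e+14 J/mol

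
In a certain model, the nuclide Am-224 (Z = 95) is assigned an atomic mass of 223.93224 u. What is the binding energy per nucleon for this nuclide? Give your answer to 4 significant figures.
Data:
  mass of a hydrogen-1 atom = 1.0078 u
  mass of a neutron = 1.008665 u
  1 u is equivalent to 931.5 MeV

8.012 MeV/nucleon

Mass of separated nucleons = 95(1.0078) + 129(1.008665) = 95.7410 + 130.117785 = 225.858785 u
The mass defect is 225.858785 − 223.93224 = 1.926545 u.
E_B = 1.926545 × 931.5 = 1794.58 MeV
BE/A = 1794.58 MeV / 224 = 8.012 MeV/nucleon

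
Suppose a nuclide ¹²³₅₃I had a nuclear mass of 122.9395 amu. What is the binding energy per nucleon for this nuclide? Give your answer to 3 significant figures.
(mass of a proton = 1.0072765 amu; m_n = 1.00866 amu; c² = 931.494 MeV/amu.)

With 53 protons and 70 neutrons (A = 123):
Mass of separated nucleons = 53(1.0072765) + 70(1.00866) = 53.3856545 + 70.60620 = 123.9918545 amu
Δm = 123.9918545 − 122.9395 = 1.0523545 amu
Converting to energy: 1.0523545 amu × 931.494 MeV/amu = 980.262 MeV
Per nucleon: 980.262 / 123 = 7.970 MeV

7.97 MeV/nucleon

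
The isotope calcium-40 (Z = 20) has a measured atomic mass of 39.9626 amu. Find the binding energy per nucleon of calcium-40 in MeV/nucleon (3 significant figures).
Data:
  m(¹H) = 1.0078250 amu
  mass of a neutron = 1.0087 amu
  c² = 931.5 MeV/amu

Z = 20, so N = A − Z = 40 − 20 = 20.
Total constituent mass: 20 × 1.0078250 + 20 × 1.0087 = 40.3305000 amu
Mass defect Δm = 40.3305000 − 39.9626 = 0.3679000 amu
Converting to energy: 0.3679000 amu × 931.5 MeV/amu = 342.699 MeV
BE/A = 342.699 MeV / 40 = 8.567 MeV/nucleon

8.57 MeV/nucleon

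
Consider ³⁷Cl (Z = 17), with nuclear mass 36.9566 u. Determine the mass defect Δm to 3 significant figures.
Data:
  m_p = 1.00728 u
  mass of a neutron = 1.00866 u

The nucleus contains 17 protons and 37 − 17 = 20 neutrons.
Σm = 17·m_p + 20·m_n = 17.12376 + 20.17320 = 37.29696 u
Δm = 37.29696 − 36.9566 = 0.34036 u

0.340 u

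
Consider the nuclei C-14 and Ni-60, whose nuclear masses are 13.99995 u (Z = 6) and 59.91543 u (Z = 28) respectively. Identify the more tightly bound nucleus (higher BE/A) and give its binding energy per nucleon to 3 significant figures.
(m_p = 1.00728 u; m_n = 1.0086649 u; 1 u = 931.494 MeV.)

Ni-60; 8.78 MeV/nucleon

C-14: Σm = 6(1.00728) + 8(1.0086649) = 14.1129992 u; Δm = 0.1130492 u; E_B = 105.305 MeV; E_B/A = 7.522 MeV
Ni-60: Σm = 28(1.00728) + 32(1.0086649) = 60.4811168 u; Δm = 0.5656868 u; E_B = 526.93 MeV; E_B/A = 8.782 MeV
Ni-60 has the higher binding energy per nucleon, so it is the more tightly bound nucleus.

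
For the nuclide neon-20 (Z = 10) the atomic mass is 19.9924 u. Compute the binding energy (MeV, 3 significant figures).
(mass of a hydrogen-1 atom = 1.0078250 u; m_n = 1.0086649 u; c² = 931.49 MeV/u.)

Mass of separated nucleons = 10(1.0078250) + 10(1.0086649) = 10.0782500 + 10.0866490 = 20.1648990 u
Mass defect Δm = 20.1648990 − 19.9924 = 0.1724990 u
Binding energy = Δm·c² = 0.1724990 × 931.49 MeV/u = 160.681 MeV

161 MeV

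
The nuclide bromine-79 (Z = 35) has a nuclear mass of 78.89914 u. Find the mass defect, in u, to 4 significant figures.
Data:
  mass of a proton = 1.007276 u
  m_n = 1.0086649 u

0.7368 u

With 35 protons and 44 neutrons (A = 79):
Σm = 35·m_p + 44·m_n = 35.254660 + 44.3812556 = 79.6359156 u
The mass defect is 79.6359156 − 78.89914 = 0.7367756 u.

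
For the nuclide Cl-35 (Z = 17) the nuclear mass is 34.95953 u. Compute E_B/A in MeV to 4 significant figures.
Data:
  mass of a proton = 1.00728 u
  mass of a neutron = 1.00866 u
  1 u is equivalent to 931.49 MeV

8.519 MeV/nucleon

Mass of separated nucleons = 17(1.00728) + 18(1.00866) = 17.12376 + 18.15588 = 35.27964 u
Δm = 35.27964 − 34.95953 = 0.32011 u
Converting to energy: 0.32011 u × 931.49 MeV/u = 298.179 MeV
Per nucleon: 298.179 / 35 = 8.519 MeV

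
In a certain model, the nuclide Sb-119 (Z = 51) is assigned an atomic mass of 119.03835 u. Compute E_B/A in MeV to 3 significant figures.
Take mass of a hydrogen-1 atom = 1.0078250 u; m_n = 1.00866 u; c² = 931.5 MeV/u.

The nucleus contains 51 protons and 119 − 51 = 68 neutrons.
Total constituent mass: 51 × 1.0078250 + 68 × 1.00866 = 119.9879550 u
Δm = 119.9879550 − 119.03835 = 0.9496050 u
E_B = 0.9496050 × 931.5 = 884.557 MeV
Dividing by A = 119 gives 7.433 MeV per nucleon.

7.43 MeV/nucleon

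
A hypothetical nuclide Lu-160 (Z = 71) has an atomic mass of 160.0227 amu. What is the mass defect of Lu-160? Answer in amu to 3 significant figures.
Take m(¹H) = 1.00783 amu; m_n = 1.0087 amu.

Z = 71, so N = A − Z = 160 − 71 = 89.
Σm = 71·m(¹H) + 89·m_n = 71.55593 + 89.7743 = 161.33023 amu
Δm = 161.33023 − 160.0227 = 1.30753 amu

1.31 amu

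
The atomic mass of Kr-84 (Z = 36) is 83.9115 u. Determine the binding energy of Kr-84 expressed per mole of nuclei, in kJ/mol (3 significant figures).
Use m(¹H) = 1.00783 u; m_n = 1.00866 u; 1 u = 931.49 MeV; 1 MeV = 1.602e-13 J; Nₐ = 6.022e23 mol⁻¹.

7.06e+10 kJ/mol

The nucleus contains 36 protons and 84 − 36 = 48 neutrons.
Σm = 36·m(¹H) + 48·m_n = 36.28188 + 48.41568 = 84.69756 u
Mass defect Δm = 84.69756 − 83.9115 = 0.78606 u
Converting to energy: 0.78606 u × 931.49 MeV/u = 732.207 MeV
Per nucleus in joules: 732.207 MeV × 1.602e-13 J/MeV = 1.1730e-10 J
Per mole: 1.1730e-10 J × 6.022e23 mol⁻¹ = 7.0638e+13 J/mol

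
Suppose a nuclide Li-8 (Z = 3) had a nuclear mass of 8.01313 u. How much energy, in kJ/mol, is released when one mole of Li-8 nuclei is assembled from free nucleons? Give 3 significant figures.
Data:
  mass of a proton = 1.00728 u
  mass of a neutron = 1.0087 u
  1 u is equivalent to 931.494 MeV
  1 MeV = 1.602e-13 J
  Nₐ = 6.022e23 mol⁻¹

The nucleus contains 3 protons and 8 − 3 = 5 neutrons.
Σm = 3·m_p + 5·m_n = 3.02184 + 5.0435 = 8.06534 u
The mass defect is 8.06534 − 8.01313 = 0.05221 u.
Binding energy = Δm·c² = 0.05221 × 931.494 MeV/u = 48.6333 MeV
Per nucleus in joules: 48.6333 MeV × 1.602e-13 J/MeV = 7.7911e-12 J
Per mole: 7.7911e-12 J × 6.022e23 mol⁻¹ = 4.6918e+12 J/mol

4.69e+09 kJ/mol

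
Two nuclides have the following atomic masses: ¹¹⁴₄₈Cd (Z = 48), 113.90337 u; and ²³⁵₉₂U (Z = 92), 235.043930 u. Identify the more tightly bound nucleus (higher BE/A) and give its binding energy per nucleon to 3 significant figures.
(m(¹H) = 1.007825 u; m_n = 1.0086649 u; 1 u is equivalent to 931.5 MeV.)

¹¹⁴₄₈Cd: Σm = 48(1.007825) + 66(1.0086649) = 114.9474834 u; Δm = 1.0441134 u; E_B = 972.592 MeV; E_B/A = 8.532 MeV
²³⁵₉₂U: Σm = 92(1.007825) + 143(1.0086649) = 236.9589807 u; Δm = 1.9150507 u; E_B = 1783.9 MeV; E_B/A = 7.591 MeV
¹¹⁴₄₈Cd has the higher binding energy per nucleon, so it is the more tightly bound nucleus.

¹¹⁴₄₈Cd; 8.53 MeV/nucleon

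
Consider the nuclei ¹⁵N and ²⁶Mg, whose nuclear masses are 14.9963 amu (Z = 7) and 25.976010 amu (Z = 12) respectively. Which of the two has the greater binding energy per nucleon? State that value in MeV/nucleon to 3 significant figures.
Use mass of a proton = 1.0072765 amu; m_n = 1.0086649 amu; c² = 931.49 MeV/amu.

²⁶Mg; 8.33 MeV/nucleon

¹⁵N: Σm = 7(1.0072765) + 8(1.0086649) = 15.1202547 amu; Δm = 0.1239547 amu; E_B = 115.463 MeV; E_B/A = 7.698 MeV
²⁶Mg: Σm = 12(1.0072765) + 14(1.0086649) = 26.2086266 amu; Δm = 0.2326166 amu; E_B = 216.68 MeV; E_B/A = 8.334 MeV
²⁶Mg has the higher binding energy per nucleon, so it is the more tightly bound nucleus.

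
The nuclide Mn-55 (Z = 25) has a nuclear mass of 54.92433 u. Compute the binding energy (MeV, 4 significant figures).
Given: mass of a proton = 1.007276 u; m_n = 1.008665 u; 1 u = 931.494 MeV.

With 25 protons and 30 neutrons (A = 55):
Σm = 25·m_p + 30·m_n = 25.181900 + 30.259950 = 55.441850 u
Mass defect Δm = 55.441850 − 54.92433 = 0.517520 u
Converting to energy: 0.517520 u × 931.494 MeV/u = 482.067 MeV

482.1 MeV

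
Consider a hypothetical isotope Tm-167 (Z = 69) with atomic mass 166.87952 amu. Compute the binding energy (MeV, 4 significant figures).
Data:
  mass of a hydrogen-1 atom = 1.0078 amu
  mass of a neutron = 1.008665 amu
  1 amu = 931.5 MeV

The nucleus contains 69 protons and 167 − 69 = 98 neutrons.
Total constituent mass: 69 × 1.0078 + 98 × 1.008665 = 168.387370 amu
Δm = 168.387370 − 166.87952 = 1.507850 amu
Converting to energy: 1.507850 amu × 931.5 MeV/amu = 1404.56 MeV

1405 MeV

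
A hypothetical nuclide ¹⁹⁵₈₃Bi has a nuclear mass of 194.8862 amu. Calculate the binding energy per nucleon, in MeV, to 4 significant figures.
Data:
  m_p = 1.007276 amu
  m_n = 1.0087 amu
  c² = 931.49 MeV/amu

8.083 MeV/nucleon

The nucleus contains 83 protons and 195 − 83 = 112 neutrons.
Mass of separated nucleons = 83(1.007276) + 112(1.0087) = 83.603908 + 112.9744 = 196.578308 amu
The mass defect is 196.578308 − 194.8862 = 1.692108 amu.
E_B = 1.692108 × 931.49 = 1576.18 MeV
BE/A = 1576.18 MeV / 195 = 8.083 MeV/nucleon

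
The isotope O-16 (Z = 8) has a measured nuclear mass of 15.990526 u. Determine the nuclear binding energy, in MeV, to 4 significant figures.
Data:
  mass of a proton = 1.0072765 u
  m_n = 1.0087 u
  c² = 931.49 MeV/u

Σm = 8·m_p + 8·m_n = 8.0582120 + 8.0696 = 16.1278120 u
Δm = 16.1278120 − 15.990526 = 0.1372860 u
E_B = 0.1372860 × 931.49 = 127.881 MeV

127.9 MeV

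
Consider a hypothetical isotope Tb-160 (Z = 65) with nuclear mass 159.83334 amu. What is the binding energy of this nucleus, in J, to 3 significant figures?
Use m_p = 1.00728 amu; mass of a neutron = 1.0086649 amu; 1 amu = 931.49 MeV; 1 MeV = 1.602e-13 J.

2.18e-10 J

Σm = 65·m_p + 95·m_n = 65.47320 + 95.8231655 = 161.2963655 amu
Mass defect Δm = 161.2963655 − 159.83334 = 1.4630255 amu
Converting to energy: 1.4630255 amu × 931.49 MeV/amu = 1362.79 MeV
In joules: 1362.79 MeV × 1.602e-13 J/MeV = 2.1832e-10 J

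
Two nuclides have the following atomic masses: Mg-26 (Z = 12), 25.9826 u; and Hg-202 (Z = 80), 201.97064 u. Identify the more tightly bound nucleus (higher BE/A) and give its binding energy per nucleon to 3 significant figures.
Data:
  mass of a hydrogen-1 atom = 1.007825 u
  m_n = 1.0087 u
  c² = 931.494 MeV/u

Mg-26: Σm = 12(1.007825) + 14(1.0087) = 26.215700 u; Δm = 0.233100 u; E_B = 217.13 MeV; E_B/A = 8.351 MeV
Hg-202: Σm = 80(1.007825) + 122(1.0087) = 203.687400 u; Δm = 1.716760 u; E_B = 1599.2 MeV; E_B/A = 7.917 MeV
Mg-26 has the higher binding energy per nucleon, so it is the more tightly bound nucleus.

Mg-26; 8.35 MeV/nucleon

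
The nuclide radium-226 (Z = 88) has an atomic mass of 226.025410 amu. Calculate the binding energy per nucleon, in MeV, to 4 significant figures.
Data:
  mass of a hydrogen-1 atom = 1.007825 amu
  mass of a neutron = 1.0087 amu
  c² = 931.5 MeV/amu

7.682 MeV/nucleon

With 88 protons and 138 neutrons (A = 226):
Σm = 88·m(¹H) + 138·m_n = 88.688600 + 139.2006 = 227.889200 amu
Δm = 227.889200 − 226.025410 = 1.863790 amu
Converting to energy: 1.863790 amu × 931.5 MeV/amu = 1736.12 MeV
BE/A = 1736.12 MeV / 226 = 7.682 MeV/nucleon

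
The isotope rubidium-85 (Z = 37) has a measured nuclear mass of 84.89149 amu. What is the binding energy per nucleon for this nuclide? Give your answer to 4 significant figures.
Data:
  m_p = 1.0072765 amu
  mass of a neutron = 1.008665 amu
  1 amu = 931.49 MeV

Mass of separated nucleons = 37(1.0072765) + 48(1.008665) = 37.2692305 + 48.415920 = 85.6851505 amu
The mass defect is 85.6851505 − 84.89149 = 0.7936605 amu.
E_B = 0.7936605 × 931.49 = 739.287 MeV
Dividing by A = 85 gives 8.697 MeV per nucleon.

8.697 MeV/nucleon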